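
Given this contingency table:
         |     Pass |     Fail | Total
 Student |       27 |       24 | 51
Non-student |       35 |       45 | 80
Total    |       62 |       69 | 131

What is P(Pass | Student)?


P(Pass | Student) = 27/(27+24) = 27/51 = 9/17

P(Pass|Student) = 9/17 ≈ 52.94%


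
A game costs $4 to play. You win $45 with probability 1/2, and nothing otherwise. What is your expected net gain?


E[gain] = (45-4)×1/2 + (-4)×1/2
= 41/2 - 2 = 37/2

Expected net gain = $37/2 ≈ $18.50


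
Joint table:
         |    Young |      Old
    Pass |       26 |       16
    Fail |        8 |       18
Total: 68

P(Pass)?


P(Pass) = (26+16)/68 = 42/68 = 21/34

P(Pass) = 21/34 ≈ 61.76%


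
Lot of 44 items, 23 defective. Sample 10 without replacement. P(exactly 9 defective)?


Hypergeometric: C(23,9)×C(21,1)/C(44,10)
= 817190×21/2481256778 = 5865/848003

P(X=9) = 5865/848003 ≈ 0.69%


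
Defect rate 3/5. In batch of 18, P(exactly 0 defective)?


Binomial: P(X=0) = C(18,0)×p^0×(1-p)^18
= 1 × 1 × 262144/3814697265625 = 262144/3814697265625

P(X=0) = 262144/3814697265625 ≈ 0.00%


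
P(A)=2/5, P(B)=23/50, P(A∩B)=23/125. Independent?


P(A)×P(B) = 23/125
P(A∩B) = 23/125
Equal ✓ → Independent

Yes, independent


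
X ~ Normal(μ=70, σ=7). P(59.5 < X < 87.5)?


z₁=(59.5-70)/7=-1.5, z₂=(87.5-70)/7=2.5
P = Φ(2.5) - Φ(-1.5) = 0.993790 - 0.066807 = 0.926983 ≈ 0.9270

P(59.5 < X < 87.5) ≈ 0.9270


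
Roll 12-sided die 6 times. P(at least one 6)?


P(no 6)^6 = (11/12)^6 = 1771561/2985984
P(≥1) = 1 - 1771561/2985984 = 1214423/2985984

P = 1214423/2985984 ≈ 40.67%


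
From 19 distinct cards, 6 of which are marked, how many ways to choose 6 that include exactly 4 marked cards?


Choose 4 of the 6 marked cards and 2 of the other 13 cards:
C(6,4)×C(13,2) = 15×78 = 1170

1170


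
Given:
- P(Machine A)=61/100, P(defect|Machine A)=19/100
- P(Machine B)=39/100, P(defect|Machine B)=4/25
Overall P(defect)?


P(B) = Σ P(B|Aᵢ)×P(Aᵢ)
  19/100×61/100 = 1159/10000
  4/25×39/100 = 39/625
Sum = 1783/10000

P(defect) = 1783/10000 ≈ 17.83%


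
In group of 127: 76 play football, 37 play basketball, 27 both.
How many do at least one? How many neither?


|A∪B| = 76+37-27 = 86
Neither = 127-86 = 41

At least one: 86; Neither: 41


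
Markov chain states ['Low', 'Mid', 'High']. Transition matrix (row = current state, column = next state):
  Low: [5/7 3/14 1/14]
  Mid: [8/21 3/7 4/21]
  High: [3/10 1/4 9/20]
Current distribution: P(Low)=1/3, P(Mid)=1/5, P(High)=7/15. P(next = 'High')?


P(next=High) = Σᵢ P(now=i)×P(i→High)
= 1/3×1/14 + 1/5×4/21 + 7/15×9/20
= 1/42 + 4/105 + 21/100 = 571/2100

P = 571/2100 ≈ 0.2719


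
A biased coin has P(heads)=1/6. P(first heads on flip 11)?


Geometric: P(X=11) = (1-p)^(k-1)×p = (5/6)^10×1/6 = 9765625/362797056

P(X=11) = 9765625/362797056 ≈ 2.69%


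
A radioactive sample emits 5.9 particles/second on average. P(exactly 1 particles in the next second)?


Poisson(λ=5.9): P(X=1) = e^(-λ)×λ^k/k!
= e^(-5.9) × 5.9^1 / 1!
≈ 0.002739444819 × 5.9 / 1 ≈ 0.016163

P(X=1) ≈ 0.016163 ≈ 1.62%


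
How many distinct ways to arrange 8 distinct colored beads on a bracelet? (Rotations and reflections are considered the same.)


Free circular arrangements: rotations and reflections both identified.
(n-1)!/2 = 7!/2 = 5040/2 = 2520

2520


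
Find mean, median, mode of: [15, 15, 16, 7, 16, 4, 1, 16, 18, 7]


Sorted: [1, 4, 7, 7, 15, 15, 16, 16, 16, 18]
Mean = 115/10 = 23/2
Median = 15
Freq: {15: 2, 16: 3, 7: 2, 4: 1, 1: 1, 18: 1}
Mode: [16]

Mean=23/2, Median=15, Mode=16


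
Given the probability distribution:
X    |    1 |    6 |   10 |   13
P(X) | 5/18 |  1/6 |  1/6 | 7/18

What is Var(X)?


E[X] = 8
E[X²] = 266/3
Var(X) = E[X²] - (E[X])² = 266/3 - 64 = 74/3

Var(X) = 74/3 ≈ 24.6667


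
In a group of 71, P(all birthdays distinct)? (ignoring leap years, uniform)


P(all different) = Π(365-i)/365 for i=0..70
= (365/365)×(364/365)×...×(295/365)
= 0.000679

P ≈ 0.0007 ≈ 0.07%


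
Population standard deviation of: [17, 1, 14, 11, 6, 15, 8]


Mean = 72/7
  (17-72/7)²=2209/49
  (1-72/7)²=4225/49
  (14-72/7)²=676/49
  (11-72/7)²=25/49
  (6-72/7)²=900/49
  (15-72/7)²=1089/49
  (8-72/7)²=256/49
Σ(x-μ)² = 1340/7
σ² = (1340/7)/7 = 1340/49

σ = √(1340/49) ≈ 5.2294


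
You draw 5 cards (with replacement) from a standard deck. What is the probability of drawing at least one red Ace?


P(not a red Ace) = 50/52 = 25/26
P(none in 5 draws) = (25/26)^5 = 9765625/11881376
P(≥1 red Ace) = 1 - 9765625/11881376 = 2115751/11881376

P = 2115751/11881376 ≈ 17.81%


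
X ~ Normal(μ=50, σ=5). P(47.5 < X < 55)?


z₁=(47.5-50)/5=-0.5, z₂=(55-50)/5=1.0
P = Φ(1.0) - Φ(-0.5) = 0.841345 - 0.308538 = 0.532807 ≈ 0.5328

P(47.5 < X < 55) ≈ 0.5328


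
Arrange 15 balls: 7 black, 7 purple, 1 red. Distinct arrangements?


15!/(7!×7!×1!) = 51480

51480


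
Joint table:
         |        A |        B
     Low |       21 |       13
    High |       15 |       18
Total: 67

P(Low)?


P(Low) = (21+13)/67 = 34/67

P(Low) = 34/67 ≈ 50.75%


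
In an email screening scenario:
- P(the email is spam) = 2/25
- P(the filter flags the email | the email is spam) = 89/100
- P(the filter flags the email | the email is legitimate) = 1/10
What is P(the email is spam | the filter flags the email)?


Using Bayes' theorem:
P(A|B) = P(B|A)·P(A) / P(B)

P(the filter flags the email) = 89/100 × 2/25 + 1/10 × 23/25
= 89/1250 + 23/250 = 102/625

P(the email is spam|the filter flags the email) = (89/1250) / (102/625) = 89/204

P(the email is spam|the filter flags the email) = 89/204 ≈ 43.63%


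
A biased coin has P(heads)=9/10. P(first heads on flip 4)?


Geometric: P(X=4) = (1-p)^(k-1)×p = (1/10)^3×9/10 = 9/10000

P(X=4) = 9/10000 ≈ 0.09%


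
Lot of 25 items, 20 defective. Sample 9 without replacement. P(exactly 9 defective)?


Hypergeometric: C(20,9)×C(5,0)/C(25,9)
= 167960×1/2042975 = 104/1265

P(X=9) = 104/1265 ≈ 8.22%


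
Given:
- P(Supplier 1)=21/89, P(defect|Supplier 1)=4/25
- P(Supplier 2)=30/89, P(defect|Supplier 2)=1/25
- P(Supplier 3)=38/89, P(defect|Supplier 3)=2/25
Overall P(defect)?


P(B) = Σ P(B|Aᵢ)×P(Aᵢ)
  4/25×21/89 = 84/2225
  1/25×30/89 = 6/445
  2/25×38/89 = 76/2225
Sum = 38/445

P(defect) = 38/445 ≈ 8.54%


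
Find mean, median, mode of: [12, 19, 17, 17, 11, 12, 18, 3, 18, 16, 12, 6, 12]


Sorted: [3, 6, 11, 12, 12, 12, 12, 16, 17, 17, 18, 18, 19]
Mean = 173/13
Median = 12
Freq: {12: 4, 19: 1, 17: 2, 11: 1, 18: 2, 3: 1, 16: 1, 6: 1}
Mode: [12]

Mean=173/13, Median=12, Mode=12


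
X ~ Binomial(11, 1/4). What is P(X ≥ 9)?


P(X ≥ 9) = Σ P(X=i) for i=9..11
P(X=9) = 495/4194304
P(X=10) = 33/4194304
P(X=11) = 1/4194304
Sum = 529/4194304

P(X ≥ 9) = 529/4194304 ≈ 0.01%


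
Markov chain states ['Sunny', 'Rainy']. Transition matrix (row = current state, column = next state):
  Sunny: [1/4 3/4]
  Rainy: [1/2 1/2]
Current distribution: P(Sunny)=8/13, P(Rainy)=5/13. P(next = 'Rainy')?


P(next=Rainy) = Σᵢ P(now=i)×P(i→Rainy)
= 8/13×3/4 + 5/13×1/2
= 6/13 + 5/26 = 17/26

P = 17/26 ≈ 0.6538


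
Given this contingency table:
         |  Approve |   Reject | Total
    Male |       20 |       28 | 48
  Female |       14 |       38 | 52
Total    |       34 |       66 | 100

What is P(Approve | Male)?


P(Approve | Male) = 20/(20+28) = 20/48 = 5/12

P(Approve|Male) = 5/12 ≈ 41.67%


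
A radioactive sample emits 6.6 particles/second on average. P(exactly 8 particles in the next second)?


Poisson(λ=6.6): P(X=8) = e^(-λ)×λ^k/k!
= e^(-6.6) × 6.6^8 / 8!
≈ 0.001360368038 × 3600406.0627 / 40320 ≈ 0.121475

P(X=8) ≈ 0.121475 ≈ 12.15%


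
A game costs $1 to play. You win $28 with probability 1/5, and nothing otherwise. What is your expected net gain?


E[gain] = (28-1)×1/5 + (-1)×4/5
= 27/5 - 4/5 = 23/5

Expected net gain = $23/5 ≈ $4.60


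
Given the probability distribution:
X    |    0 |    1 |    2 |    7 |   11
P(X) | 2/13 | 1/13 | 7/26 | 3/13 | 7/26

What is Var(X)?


E[X] = 135/26
E[X²] = 1171/26
Var(X) = E[X²] - (E[X])² = 1171/26 - 18225/676 = 12221/676

Var(X) = 12221/676 ≈ 18.0784


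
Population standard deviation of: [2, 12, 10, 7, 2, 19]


Mean = 52/6 = 26/3
  (2-26/3)²=400/9
  (12-26/3)²=100/9
  (10-26/3)²=16/9
  (7-26/3)²=25/9
  (2-26/3)²=400/9
  (19-26/3)²=961/9
Σ(x-μ)² = 634/3
σ² = (634/3)/6 = 317/9

σ = √(317/9) ≈ 5.9348


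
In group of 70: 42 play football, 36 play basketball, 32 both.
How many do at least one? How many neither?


|A∪B| = 42+36-32 = 46
Neither = 70-46 = 24

At least one: 46; Neither: 24


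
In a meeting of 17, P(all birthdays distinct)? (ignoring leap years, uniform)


P(all different) = Π(365-i)/365 for i=0..16
= (365/365)×(364/365)×...×(349/365)
= 0.684992

P ≈ 0.6850 ≈ 68.50%


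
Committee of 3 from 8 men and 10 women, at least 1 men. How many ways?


Count by #men:
  1M,2W: C(8,1)×C(10,2)=360
  2M,1W: C(8,2)×C(10,1)=280
  3M,0W: C(8,3)×C(10,0)=56
Total = 696

696


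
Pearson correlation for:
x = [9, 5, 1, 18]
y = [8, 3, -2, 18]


n=4, Σx=33, Σy=27, Σxy=409, Σx²=431, Σy²=401
r = (4×409 - 33×27)/√((4×431 - 33²)(4×401 - 27²))
= 745/√(635×875) = 745/√555625 ≈ 745/745.4026 ≈ 0.9995

r ≈ 0.9995


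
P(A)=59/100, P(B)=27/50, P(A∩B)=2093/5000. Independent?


P(A)×P(B) = 1593/5000
P(A∩B) = 2093/5000
Not equal → NOT independent

No, not independent


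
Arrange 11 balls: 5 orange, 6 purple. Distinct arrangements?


11!/(5!×6!) = 462

462


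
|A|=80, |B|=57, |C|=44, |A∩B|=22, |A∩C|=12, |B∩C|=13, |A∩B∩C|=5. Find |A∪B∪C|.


|A∪B∪C| = 80+57+44-22-12-13+5 = 139

|A∪B∪C| = 139


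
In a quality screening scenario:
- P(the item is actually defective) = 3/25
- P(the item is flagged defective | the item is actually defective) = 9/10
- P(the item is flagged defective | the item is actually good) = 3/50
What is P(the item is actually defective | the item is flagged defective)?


Using Bayes' theorem:
P(A|B) = P(B|A)·P(A) / P(B)

P(the item is flagged defective) = 9/10 × 3/25 + 3/50 × 22/25
= 27/250 + 33/625 = 201/1250

P(the item is actually defective|the item is flagged defective) = (27/250) / (201/1250) = 45/67

P(the item is actually defective|the item is flagged defective) = 45/67 ≈ 67.16%


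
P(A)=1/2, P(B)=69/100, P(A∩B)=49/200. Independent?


P(A)×P(B) = 69/200
P(A∩B) = 49/200
Not equal → NOT independent

No, not independent


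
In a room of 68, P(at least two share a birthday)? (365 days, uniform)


P(all different) = Π(365-i)/365 for i=0..67
= 0.001274
P(match) = 1 - 0.001274 = 0.998726

P ≈ 0.9987 ≈ 99.87%


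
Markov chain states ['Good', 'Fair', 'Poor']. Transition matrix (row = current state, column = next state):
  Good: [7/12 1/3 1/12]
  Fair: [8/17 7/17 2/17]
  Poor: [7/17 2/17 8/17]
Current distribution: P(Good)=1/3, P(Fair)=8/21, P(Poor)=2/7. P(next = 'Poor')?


P(next=Poor) = Σᵢ P(now=i)×P(i→Poor)
= 1/3×1/12 + 8/21×2/17 + 2/7×8/17
= 1/36 + 16/357 + 16/119 = 887/4284

P = 887/4284 ≈ 0.2070


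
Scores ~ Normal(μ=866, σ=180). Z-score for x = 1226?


z = (x - μ)/σ = (1226 - 866)/180 = 2.0

z = 2.0


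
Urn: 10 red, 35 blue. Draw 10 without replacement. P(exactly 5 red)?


Hypergeometric: C(10,5)×C(35,5)/C(45,10)
= 252×324632/3190187286 = 413168/16112057

P(X=5) = 413168/16112057 ≈ 2.56%


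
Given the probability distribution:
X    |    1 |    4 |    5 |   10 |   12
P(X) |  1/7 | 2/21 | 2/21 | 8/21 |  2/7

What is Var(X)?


E[X] = 173/21
E[X²] = 583/7
Var(X) = E[X²] - (E[X])² = 583/7 - 29929/441 = 6800/441

Var(X) = 6800/441 ≈ 15.4195


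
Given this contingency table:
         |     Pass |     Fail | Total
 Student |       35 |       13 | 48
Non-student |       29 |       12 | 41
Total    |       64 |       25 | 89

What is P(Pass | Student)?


P(Pass | Student) = 35/(35+13) = 35/48

P(Pass|Student) = 35/48 ≈ 72.92%


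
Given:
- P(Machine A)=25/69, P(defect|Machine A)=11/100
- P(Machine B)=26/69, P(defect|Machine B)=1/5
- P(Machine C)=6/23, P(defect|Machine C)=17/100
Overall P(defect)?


P(B) = Σ P(B|Aᵢ)×P(Aᵢ)
  11/100×25/69 = 11/276
  1/5×26/69 = 26/345
  17/100×6/23 = 51/1150
Sum = 367/2300

P(defect) = 367/2300 ≈ 15.96%


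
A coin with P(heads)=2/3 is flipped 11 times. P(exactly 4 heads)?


Binomial: P(X=4) = C(11,4)×p^4×(1-p)^7
= 330 × 16/81 × 1/2187 = 1760/59049

P(X=4) = 1760/59049 ≈ 2.98%


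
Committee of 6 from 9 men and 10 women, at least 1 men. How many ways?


Count by #men:
  1M,5W: C(9,1)×C(10,5)=2268
  2M,4W: C(9,2)×C(10,4)=7560
  3M,3W: C(9,3)×C(10,3)=10080
  4M,2W: C(9,4)×C(10,2)=5670
  5M,1W: C(9,5)×C(10,1)=1260
  6M,0W: C(9,6)×C(10,0)=84
Total = 26922

26922


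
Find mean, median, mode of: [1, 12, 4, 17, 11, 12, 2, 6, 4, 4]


Sorted: [1, 2, 4, 4, 4, 6, 11, 12, 12, 17]
Mean = 73/10
Median = 5
Freq: {1: 1, 12: 2, 4: 3, 17: 1, 11: 1, 2: 1, 6: 1}
Mode: [4]

Mean=73/10, Median=5, Mode=4


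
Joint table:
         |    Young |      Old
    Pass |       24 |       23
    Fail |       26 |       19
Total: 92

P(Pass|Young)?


P(Pass|Young) = 24/(24+26) = 24/50 = 12/25

P = 12/25 ≈ 48.00%


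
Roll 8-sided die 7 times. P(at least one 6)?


P(no 6)^7 = (7/8)^7 = 823543/2097152
P(≥1) = 1 - 823543/2097152 = 1273609/2097152

P = 1273609/2097152 ≈ 60.73%


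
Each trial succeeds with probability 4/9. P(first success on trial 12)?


Geometric: P(X=12) = (1-p)^(k-1)×p = (5/9)^11×4/9 = 195312500/282429536481

P(X=12) = 195312500/282429536481 ≈ 0.07%


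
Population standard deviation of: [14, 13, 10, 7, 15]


Mean = 59/5
  (14-59/5)²=121/25
  (13-59/5)²=36/25
  (10-59/5)²=81/25
  (7-59/5)²=576/25
  (15-59/5)²=256/25
Σ(x-μ)² = 214/5
σ² = (214/5)/5 = 214/25

σ = √(214/25) ≈ 2.9257


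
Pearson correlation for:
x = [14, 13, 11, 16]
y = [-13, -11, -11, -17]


n=4, Σx=54, Σy=-52, Σxy=-718, Σx²=742, Σy²=700
r = (4×(-718) - 54×(-52))/√((4×742 - 54²)(4×700 - (-52)²))
= -64/√(52×96) = -64/√4992 ≈ -64/70.6541 ≈ -0.9058

r ≈ -0.9058


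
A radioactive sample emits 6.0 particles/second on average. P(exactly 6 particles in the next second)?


Poisson(λ=6.0): P(X=6) = e^(-λ)×λ^k/k!
= e^(-6.0) × 6.0^6 / 6!
≈ 0.002478752177 × 46656 / 720 ≈ 0.160623

P(X=6) ≈ 0.160623 ≈ 16.06%


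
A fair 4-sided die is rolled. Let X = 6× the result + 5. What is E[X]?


E[die] = (1+4)/2 = 5/2
E[X] = 6×5/2 + 5 = 20

E[X] = 20


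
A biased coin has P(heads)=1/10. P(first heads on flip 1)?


Geometric: P(X=1) = (1-p)^(k-1)×p = (9/10)^0×1/10 = 1/10

P(X=1) = 1/10 ≈ 10.00%


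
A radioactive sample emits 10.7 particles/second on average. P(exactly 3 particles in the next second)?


Poisson(λ=10.7): P(X=3) = e^(-λ)×λ^k/k!
= e^(-10.7) × 10.7^3 / 3!
≈ 2.254493791e-05 × 1225.043 / 6 ≈ 0.004603

P(X=3) ≈ 0.004603 ≈ 0.46%


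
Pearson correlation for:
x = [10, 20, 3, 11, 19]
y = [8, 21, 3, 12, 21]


n=5, Σx=63, Σy=65, Σxy=1040, Σx²=991, Σy²=1099
r = (5×1040 - 63×65)/√((5×991 - 63²)(5×1099 - 65²))
= 1105/√(986×1270) = 1105/√1252220 ≈ 1105/1119.0264 ≈ 0.9875

r ≈ 0.9875


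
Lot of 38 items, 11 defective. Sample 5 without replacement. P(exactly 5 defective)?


Hypergeometric: C(11,5)×C(27,0)/C(38,5)
= 462×1/501942 = 11/11951

P(X=5) = 11/11951 ≈ 0.09%


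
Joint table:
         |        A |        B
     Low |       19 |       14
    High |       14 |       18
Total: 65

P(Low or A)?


P(Low∨A) = P(Low) + P(A) - P(Low∧A)
= (33 + 33 - 19)/65 = 47/65

P = 47/65 ≈ 72.31%


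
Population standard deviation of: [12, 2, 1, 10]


Mean = 25/4
  (12-25/4)²=529/16
  (2-25/4)²=289/16
  (1-25/4)²=441/16
  (10-25/4)²=225/16
Σ(x-μ)² = 371/4
σ² = (371/4)/4 = 371/16

σ = √(371/16) ≈ 4.8153


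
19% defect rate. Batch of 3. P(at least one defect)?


P(all good) = (81/100)^3 = 531441/1000000
P(≥1 defect) = 468559/1000000

P = 468559/1000000 ≈ 46.86%


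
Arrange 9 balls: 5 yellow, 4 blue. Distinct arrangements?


9!/(5!×4!) = 126

126


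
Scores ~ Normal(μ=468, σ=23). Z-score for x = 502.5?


z = (x - μ)/σ = (502.5 - 468)/23 = 1.5

z = 1.5


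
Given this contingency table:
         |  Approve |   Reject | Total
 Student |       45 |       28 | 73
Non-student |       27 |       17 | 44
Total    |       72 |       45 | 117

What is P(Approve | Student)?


P(Approve | Student) = 45/(45+28) = 45/73

P(Approve|Student) = 45/73 ≈ 61.64%


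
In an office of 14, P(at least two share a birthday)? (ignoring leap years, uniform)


P(all different) = Π(365-i)/365 for i=0..13
= 0.776897
P(match) = 1 - 0.776897 = 0.223103

P ≈ 0.2231 ≈ 22.31%


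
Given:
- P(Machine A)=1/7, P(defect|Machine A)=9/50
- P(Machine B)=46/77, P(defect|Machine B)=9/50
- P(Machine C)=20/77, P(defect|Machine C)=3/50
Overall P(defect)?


P(B) = Σ P(B|Aᵢ)×P(Aᵢ)
  9/50×1/7 = 9/350
  9/50×46/77 = 207/1925
  3/50×20/77 = 6/385
Sum = 573/3850

P(defect) = 573/3850 ≈ 14.88%


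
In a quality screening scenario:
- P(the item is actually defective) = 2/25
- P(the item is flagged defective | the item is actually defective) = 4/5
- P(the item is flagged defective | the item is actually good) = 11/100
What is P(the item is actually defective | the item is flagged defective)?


Using Bayes' theorem:
P(A|B) = P(B|A)·P(A) / P(B)

P(the item is flagged defective) = 4/5 × 2/25 + 11/100 × 23/25
= 8/125 + 253/2500 = 413/2500

P(the item is actually defective|the item is flagged defective) = (8/125) / (413/2500) = 160/413

P(the item is actually defective|the item is flagged defective) = 160/413 ≈ 38.74%


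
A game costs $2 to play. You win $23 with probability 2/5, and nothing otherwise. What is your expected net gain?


E[gain] = (23-2)×2/5 + (-2)×3/5
= 42/5 - 6/5 = 36/5

Expected net gain = $36/5 ≈ $7.20


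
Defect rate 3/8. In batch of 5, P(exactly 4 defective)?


Binomial: P(X=4) = C(5,4)×p^4×(1-p)^1
= 5 × 81/4096 × 5/8 = 2025/32768

P(X=4) = 2025/32768 ≈ 6.18%


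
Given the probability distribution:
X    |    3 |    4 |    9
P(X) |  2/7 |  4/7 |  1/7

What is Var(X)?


E[X] = 31/7
E[X²] = 163/7
Var(X) = E[X²] - (E[X])² = 163/7 - 961/49 = 180/49

Var(X) = 180/49 ≈ 3.6735


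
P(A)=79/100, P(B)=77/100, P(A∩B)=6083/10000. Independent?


P(A)×P(B) = 6083/10000
P(A∩B) = 6083/10000
Equal ✓ → Independent

Yes, independent


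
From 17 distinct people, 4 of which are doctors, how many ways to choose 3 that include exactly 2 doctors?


Choose 2 of the 4 doctors and 1 of the other 13 people:
C(4,2)×C(13,1) = 6×13 = 78

78


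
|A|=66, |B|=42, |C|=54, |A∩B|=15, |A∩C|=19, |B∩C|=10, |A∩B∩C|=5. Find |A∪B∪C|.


|A∪B∪C| = 66+42+54-15-19-10+5 = 123

|A∪B∪C| = 123


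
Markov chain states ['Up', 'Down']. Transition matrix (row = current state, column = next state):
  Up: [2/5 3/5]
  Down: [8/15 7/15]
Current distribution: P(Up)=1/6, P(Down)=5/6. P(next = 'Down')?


P(next=Down) = Σᵢ P(now=i)×P(i→Down)
= 1/6×3/5 + 5/6×7/15
= 1/10 + 7/18 = 22/45

P = 22/45 ≈ 0.4889


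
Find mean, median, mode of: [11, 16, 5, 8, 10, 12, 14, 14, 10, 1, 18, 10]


Sorted: [1, 5, 8, 10, 10, 10, 11, 12, 14, 14, 16, 18]
Mean = 129/12 = 43/4
Median = 21/2
Freq: {11: 1, 16: 1, 5: 1, 8: 1, 10: 3, 12: 1, 14: 2, 1: 1, 18: 1}
Mode: [10]

Mean=43/4, Median=21/2, Mode=10


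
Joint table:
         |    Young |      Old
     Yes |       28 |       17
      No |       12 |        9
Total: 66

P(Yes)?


P(Yes) = (28+17)/66 = 45/66 = 15/22

P(Yes) = 15/22 ≈ 68.18%


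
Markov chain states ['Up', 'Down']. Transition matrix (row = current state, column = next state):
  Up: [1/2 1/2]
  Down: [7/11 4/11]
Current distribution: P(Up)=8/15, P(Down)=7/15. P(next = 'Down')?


P(next=Down) = Σᵢ P(now=i)×P(i→Down)
= 8/15×1/2 + 7/15×4/11
= 4/15 + 28/165 = 24/55

P = 24/55 ≈ 0.4364


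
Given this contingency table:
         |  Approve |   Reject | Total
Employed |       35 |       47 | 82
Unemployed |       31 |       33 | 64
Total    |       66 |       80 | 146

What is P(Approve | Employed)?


P(Approve | Employed) = 35/(35+47) = 35/82

P(Approve|Employed) = 35/82 ≈ 42.68%


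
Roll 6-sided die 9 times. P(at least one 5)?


P(no 5)^9 = (5/6)^9 = 1953125/10077696
P(≥1) = 1 - 1953125/10077696 = 8124571/10077696

P = 8124571/10077696 ≈ 80.62%


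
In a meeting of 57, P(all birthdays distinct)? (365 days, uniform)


P(all different) = Π(365-i)/365 for i=0..56
= (365/365)×(364/365)×...×(309/365)
= 0.009878

P ≈ 0.0099 ≈ 0.99%


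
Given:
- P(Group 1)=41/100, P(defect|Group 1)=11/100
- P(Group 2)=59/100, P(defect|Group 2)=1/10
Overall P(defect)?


P(B) = Σ P(B|Aᵢ)×P(Aᵢ)
  11/100×41/100 = 451/10000
  1/10×59/100 = 59/1000
Sum = 1041/10000

P(defect) = 1041/10000 ≈ 10.41%


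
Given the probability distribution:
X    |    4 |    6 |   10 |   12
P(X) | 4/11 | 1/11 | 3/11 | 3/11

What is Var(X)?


E[X] = 8
E[X²] = 832/11
Var(X) = E[X²] - (E[X])² = 832/11 - 64 = 128/11

Var(X) = 128/11 ≈ 11.6364


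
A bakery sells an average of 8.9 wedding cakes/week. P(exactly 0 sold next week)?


Poisson(λ=8.9): P(X=0) = e^(-λ)×λ^k/k!
= e^(-8.9) × 8.9^0 / 0!
≈ 0.0001363889265 × 1 / 1 ≈ 0.000136

P(X=0) ≈ 0.000136 ≈ 0.01%


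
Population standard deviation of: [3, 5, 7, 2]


Mean = 17/4
  (3-17/4)²=25/16
  (5-17/4)²=9/16
  (7-17/4)²=121/16
  (2-17/4)²=81/16
Σ(x-μ)² = 59/4
σ² = (59/4)/4 = 59/16

σ = √(59/16) ≈ 1.9203


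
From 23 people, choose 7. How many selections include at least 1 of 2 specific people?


Complement: C(23,7) - C(21,7) = 245157 - 116280 = 128877

128877


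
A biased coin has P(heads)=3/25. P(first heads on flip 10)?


Geometric: P(X=10) = (1-p)^(k-1)×p = (22/25)^9×3/25 = 3621807653376/95367431640625

P(X=10) = 3621807653376/95367431640625 ≈ 3.80%


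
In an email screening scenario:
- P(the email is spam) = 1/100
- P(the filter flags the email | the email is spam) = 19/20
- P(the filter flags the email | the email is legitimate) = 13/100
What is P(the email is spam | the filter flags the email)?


Using Bayes' theorem:
P(A|B) = P(B|A)·P(A) / P(B)

P(the filter flags the email) = 19/20 × 1/100 + 13/100 × 99/100
= 19/2000 + 1287/10000 = 691/5000

P(the email is spam|the filter flags the email) = (19/2000) / (691/5000) = 95/1382

P(the email is spam|the filter flags the email) = 95/1382 ≈ 6.87%


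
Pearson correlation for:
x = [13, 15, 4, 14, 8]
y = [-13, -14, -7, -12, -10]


n=5, Σx=54, Σy=-56, Σxy=-655, Σx²=670, Σy²=658
r = (5×(-655) - 54×(-56))/√((5×670 - 54²)(5×658 - (-56)²))
= -251/√(434×154) = -251/√66836 ≈ -251/258.5266 ≈ -0.9709

r ≈ -0.9709


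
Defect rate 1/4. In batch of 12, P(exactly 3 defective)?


Binomial: P(X=3) = C(12,3)×p^3×(1-p)^9
= 220 × 1/64 × 19683/262144 = 1082565/4194304

P(X=3) = 1082565/4194304 ≈ 25.81%


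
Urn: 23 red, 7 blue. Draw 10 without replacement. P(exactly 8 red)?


Hypergeometric: C(23,8)×C(7,2)/C(30,10)
= 490314×21/30045015 = 646/1885

P(X=8) = 646/1885 ≈ 34.27%


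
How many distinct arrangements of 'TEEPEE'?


Letters: 6, freq: {'T': 1, 'E': 4, 'P': 1}
6!/(1!×4!×1!) = 720/24 = 30

30


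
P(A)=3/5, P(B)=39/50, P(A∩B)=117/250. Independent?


P(A)×P(B) = 117/250
P(A∩B) = 117/250
Equal ✓ → Independent

Yes, independent


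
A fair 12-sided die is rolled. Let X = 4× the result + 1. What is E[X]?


E[die] = (1+12)/2 = 13/2
E[X] = 4×13/2 + 1 = 27

E[X] = 27


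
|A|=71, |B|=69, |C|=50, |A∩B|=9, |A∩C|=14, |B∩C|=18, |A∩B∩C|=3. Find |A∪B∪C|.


|A∪B∪C| = 71+69+50-9-14-18+3 = 152

|A∪B∪C| = 152


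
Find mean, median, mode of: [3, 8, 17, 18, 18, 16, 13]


Sorted: [3, 8, 13, 16, 17, 18, 18]
Mean = 93/7
Median = 16
Freq: {3: 1, 8: 1, 17: 1, 18: 2, 16: 1, 13: 1}
Mode: [18]

Mean=93/7, Median=16, Mode=18


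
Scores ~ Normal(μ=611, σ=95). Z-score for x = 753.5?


z = (x - μ)/σ = (753.5 - 611)/95 = 1.5

z = 1.5


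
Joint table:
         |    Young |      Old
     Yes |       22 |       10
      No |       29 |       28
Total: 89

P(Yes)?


P(Yes) = (22+10)/89 = 32/89

P(Yes) = 32/89 ≈ 35.96%


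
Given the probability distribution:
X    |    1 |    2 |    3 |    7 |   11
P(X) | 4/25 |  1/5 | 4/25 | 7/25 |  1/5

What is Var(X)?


E[X] = 26/5
E[X²] = 1008/25
Var(X) = E[X²] - (E[X])² = 1008/25 - 676/25 = 332/25

Var(X) = 332/25 ≈ 13.2800


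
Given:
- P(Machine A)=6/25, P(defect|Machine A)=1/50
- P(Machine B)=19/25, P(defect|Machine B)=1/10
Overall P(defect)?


P(B) = Σ P(B|Aᵢ)×P(Aᵢ)
  1/50×6/25 = 3/625
  1/10×19/25 = 19/250
Sum = 101/1250

P(defect) = 101/1250 ≈ 8.08%


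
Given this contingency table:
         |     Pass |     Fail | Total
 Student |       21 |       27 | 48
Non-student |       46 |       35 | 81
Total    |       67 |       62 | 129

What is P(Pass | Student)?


P(Pass | Student) = 21/(21+27) = 21/48 = 7/16

P(Pass|Student) = 7/16 ≈ 43.75%


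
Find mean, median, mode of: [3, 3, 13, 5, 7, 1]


Sorted: [1, 3, 3, 5, 7, 13]
Mean = 32/6 = 16/3
Median = 4
Freq: {3: 2, 13: 1, 5: 1, 7: 1, 1: 1}
Mode: [3]

Mean=16/3, Median=4, Mode=3


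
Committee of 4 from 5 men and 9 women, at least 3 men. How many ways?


Count by #men:
  3M,1W: C(5,3)×C(9,1)=90
  4M,0W: C(5,4)×C(9,0)=5
Total = 95

95


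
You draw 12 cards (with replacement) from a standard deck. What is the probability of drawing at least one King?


P(not a King) = 48/52 = 12/13
P(none in 12 draws) = (12/13)^12 = 8916100448256/23298085122481
P(≥1 King) = 1 - 8916100448256/23298085122481 = 14381984674225/23298085122481

P = 14381984674225/23298085122481 ≈ 61.73%


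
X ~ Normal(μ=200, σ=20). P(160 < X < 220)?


z₁=(160-200)/20=-2.0, z₂=(220-200)/20=1.0
P = Φ(1.0) - Φ(-2.0) = 0.841345 - 0.022750 = 0.818595 ≈ 0.8186

P(160 < X < 220) ≈ 0.8186


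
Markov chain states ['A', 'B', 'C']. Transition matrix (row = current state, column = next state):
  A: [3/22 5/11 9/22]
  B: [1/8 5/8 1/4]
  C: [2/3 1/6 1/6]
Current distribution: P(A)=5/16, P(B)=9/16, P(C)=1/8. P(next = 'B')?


P(next=B) = Σᵢ P(now=i)×P(i→B)
= 5/16×5/11 + 9/16×5/8 + 1/8×1/6
= 25/176 + 45/128 + 1/48 = 2173/4224

P = 2173/4224 ≈ 0.5144


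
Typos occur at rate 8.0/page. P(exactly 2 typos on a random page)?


Poisson(λ=8.0): P(X=2) = e^(-λ)×λ^k/k!
= e^(-8.0) × 8.0^2 / 2!
≈ 0.0003354626279 × 64 / 2 ≈ 0.010735

P(X=2) ≈ 0.010735 ≈ 1.07%


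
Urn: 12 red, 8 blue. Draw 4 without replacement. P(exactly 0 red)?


Hypergeometric: C(12,0)×C(8,4)/C(20,4)
= 1×70/4845 = 14/969

P(X=0) = 14/969 ≈ 1.44%


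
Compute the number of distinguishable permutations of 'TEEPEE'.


Letters: 6, freq: {'T': 1, 'E': 4, 'P': 1}
6!/(1!×4!×1!) = 720/24 = 30

30


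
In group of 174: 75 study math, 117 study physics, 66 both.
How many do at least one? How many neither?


|A∪B| = 75+117-66 = 126
Neither = 174-126 = 48

At least one: 126; Neither: 48


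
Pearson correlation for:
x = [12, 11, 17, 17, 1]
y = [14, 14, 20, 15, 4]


n=5, Σx=58, Σy=67, Σxy=921, Σx²=844, Σy²=1033
r = (5×921 - 58×67)/√((5×844 - 58²)(5×1033 - 67²))
= 719/√(856×676) = 719/√578656 ≈ 719/760.6944 ≈ 0.9452

r ≈ 0.9452


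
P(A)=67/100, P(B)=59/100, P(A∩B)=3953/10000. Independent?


P(A)×P(B) = 3953/10000
P(A∩B) = 3953/10000
Equal ✓ → Independent

Yes, independent


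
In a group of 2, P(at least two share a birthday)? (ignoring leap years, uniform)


P(all different) = Π(365-i)/365 for i=0..1
= 0.997260
P(match) = 1 - 0.997260 = 0.002740

P ≈ 0.0027 ≈ 0.27%


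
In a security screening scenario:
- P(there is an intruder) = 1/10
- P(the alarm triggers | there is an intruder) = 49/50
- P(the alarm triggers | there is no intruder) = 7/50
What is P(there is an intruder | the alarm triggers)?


Using Bayes' theorem:
P(A|B) = P(B|A)·P(A) / P(B)

P(the alarm triggers) = 49/50 × 1/10 + 7/50 × 9/10
= 49/500 + 63/500 = 28/125

P(there is an intruder|the alarm triggers) = (49/500) / (28/125) = 7/16

P(there is an intruder|the alarm triggers) = 7/16 ≈ 43.75%


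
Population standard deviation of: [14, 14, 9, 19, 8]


Mean = 64/5
  (14-64/5)²=36/25
  (14-64/5)²=36/25
  (9-64/5)²=361/25
  (19-64/5)²=961/25
  (8-64/5)²=576/25
Σ(x-μ)² = 394/5
σ² = (394/5)/5 = 394/25

σ = √(394/25) ≈ 3.9699


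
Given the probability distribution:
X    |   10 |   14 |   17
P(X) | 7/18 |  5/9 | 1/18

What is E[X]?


E[X] = Σ x·P(X=x)
= (10)×(7/18) + (14)×(5/9) + (17)×(1/18)
= 227/18

E[X] = 227/18


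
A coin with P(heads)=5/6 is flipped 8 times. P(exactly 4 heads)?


Binomial: P(X=4) = C(8,4)×p^4×(1-p)^4
= 70 × 625/1296 × 1/1296 = 21875/839808

P(X=4) = 21875/839808 ≈ 2.60%


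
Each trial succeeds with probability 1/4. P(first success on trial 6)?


Geometric: P(X=6) = (1-p)^(k-1)×p = (3/4)^5×1/4 = 243/4096

P(X=6) = 243/4096 ≈ 5.93%


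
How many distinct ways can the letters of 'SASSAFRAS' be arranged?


Letters: 9, freq: {'S': 4, 'A': 3, 'F': 1, 'R': 1}
9!/(4!×3!×1!×1!) = 362880/144 = 2520

2520


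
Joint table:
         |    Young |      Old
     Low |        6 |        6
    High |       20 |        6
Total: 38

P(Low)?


P(Low) = (6+6)/38 = 12/38 = 6/19

P(Low) = 6/19 ≈ 31.58%


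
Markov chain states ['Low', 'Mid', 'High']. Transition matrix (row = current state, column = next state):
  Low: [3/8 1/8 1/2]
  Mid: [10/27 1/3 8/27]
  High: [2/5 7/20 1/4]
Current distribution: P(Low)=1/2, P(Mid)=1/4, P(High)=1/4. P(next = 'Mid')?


P(next=Mid) = Σᵢ P(now=i)×P(i→Mid)
= 1/2×1/8 + 1/4×1/3 + 1/4×7/20
= 1/16 + 1/12 + 7/80 = 7/30

P = 7/30 ≈ 0.2333


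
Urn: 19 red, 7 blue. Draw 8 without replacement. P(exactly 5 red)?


Hypergeometric: C(19,5)×C(7,3)/C(26,8)
= 11628×35/1562275 = 4284/16445

P(X=5) = 4284/16445 ≈ 26.05%


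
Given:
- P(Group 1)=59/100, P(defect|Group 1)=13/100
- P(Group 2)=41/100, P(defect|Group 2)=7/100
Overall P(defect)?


P(B) = Σ P(B|Aᵢ)×P(Aᵢ)
  13/100×59/100 = 767/10000
  7/100×41/100 = 287/10000
Sum = 527/5000

P(defect) = 527/5000 ≈ 10.54%


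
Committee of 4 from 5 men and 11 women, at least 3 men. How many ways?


Count by #men:
  3M,1W: C(5,3)×C(11,1)=110
  4M,0W: C(5,4)×C(11,0)=5
Total = 115

115


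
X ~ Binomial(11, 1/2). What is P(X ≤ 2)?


P(X ≤ 2) = Σ P(X=i) for i=0..2
P(X=0) = 1/2048
P(X=1) = 11/2048
P(X=2) = 55/2048
Sum = 67/2048

P(X ≤ 2) = 67/2048 ≈ 3.27%


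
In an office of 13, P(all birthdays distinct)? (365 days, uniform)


P(all different) = Π(365-i)/365 for i=0..12
= (365/365)×(364/365)×...×(353/365)
= 0.805590

P ≈ 0.8056 ≈ 80.56%


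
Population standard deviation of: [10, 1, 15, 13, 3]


Mean = 42/5
  (10-42/5)²=64/25
  (1-42/5)²=1369/25
  (15-42/5)²=1089/25
  (13-42/5)²=529/25
  (3-42/5)²=729/25
Σ(x-μ)² = 756/5
σ² = (756/5)/5 = 756/25

σ = √(756/25) ≈ 5.4991


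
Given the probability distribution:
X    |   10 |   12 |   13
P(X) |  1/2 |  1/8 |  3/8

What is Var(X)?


E[X] = 91/8
E[X²] = 1051/8
Var(X) = E[X²] - (E[X])² = 1051/8 - 8281/64 = 127/64

Var(X) = 127/64 ≈ 1.9844


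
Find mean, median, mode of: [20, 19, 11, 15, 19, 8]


Sorted: [8, 11, 15, 19, 19, 20]
Mean = 92/6 = 46/3
Median = 17
Freq: {20: 1, 19: 2, 11: 1, 15: 1, 8: 1}
Mode: [19]

Mean=46/3, Median=17, Mode=19


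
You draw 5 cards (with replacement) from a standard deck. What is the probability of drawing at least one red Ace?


P(not a red Ace) = 50/52 = 25/26
P(none in 5 draws) = (25/26)^5 = 9765625/11881376
P(≥1 red Ace) = 1 - 9765625/11881376 = 2115751/11881376

P = 2115751/11881376 ≈ 17.81%


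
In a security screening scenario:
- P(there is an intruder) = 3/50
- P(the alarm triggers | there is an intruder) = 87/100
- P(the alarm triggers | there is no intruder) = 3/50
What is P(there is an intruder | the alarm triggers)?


Using Bayes' theorem:
P(A|B) = P(B|A)·P(A) / P(B)

P(the alarm triggers) = 87/100 × 3/50 + 3/50 × 47/50
= 261/5000 + 141/2500 = 543/5000

P(there is an intruder|the alarm triggers) = (261/5000) / (543/5000) = 87/181

P(there is an intruder|the alarm triggers) = 87/181 ≈ 48.07%


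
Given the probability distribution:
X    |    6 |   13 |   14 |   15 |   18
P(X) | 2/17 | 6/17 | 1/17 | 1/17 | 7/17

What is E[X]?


E[X] = Σ x·P(X=x)
= (6)×(2/17) + (13)×(6/17) + (14)×(1/17) + (15)×(1/17) + (18)×(7/17)
= 245/17

E[X] = 245/17


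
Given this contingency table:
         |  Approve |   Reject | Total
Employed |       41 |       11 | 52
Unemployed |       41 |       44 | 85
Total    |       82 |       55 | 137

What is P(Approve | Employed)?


P(Approve | Employed) = 41/(41+11) = 41/52

P(Approve|Employed) = 41/52 ≈ 78.85%


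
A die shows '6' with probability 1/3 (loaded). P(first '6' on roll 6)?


Geometric: P(X=6) = (1-p)^(k-1)×p = (2/3)^5×1/3 = 32/729

P(X=6) = 32/729 ≈ 4.39%


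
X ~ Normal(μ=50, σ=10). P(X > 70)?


z = (70-50)/10 = 2.0
P(X > 70) = 1 - P(Z ≤ 2.0) = 1 - 0.9772 = 0.0228

P(X > 70) ≈ 0.0228


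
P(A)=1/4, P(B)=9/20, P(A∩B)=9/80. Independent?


P(A)×P(B) = 9/80
P(A∩B) = 9/80
Equal ✓ → Independent

Yes, independent


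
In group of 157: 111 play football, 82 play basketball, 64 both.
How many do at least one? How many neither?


|A∪B| = 111+82-64 = 129
Neither = 157-129 = 28

At least one: 129; Neither: 28


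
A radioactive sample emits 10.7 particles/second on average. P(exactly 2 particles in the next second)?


Poisson(λ=10.7): P(X=2) = e^(-λ)×λ^k/k!
= e^(-10.7) × 10.7^2 / 2!
≈ 2.254493791e-05 × 114.49 / 2 ≈ 0.001291

P(X=2) ≈ 0.001291 ≈ 0.13%


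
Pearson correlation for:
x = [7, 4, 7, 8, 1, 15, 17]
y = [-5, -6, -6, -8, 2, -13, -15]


n=7, Σx=59, Σy=-51, Σxy=-613, Σx²=693, Σy²=559
r = (7×(-613) - 59×(-51))/√((7×693 - 59²)(7×559 - (-51)²))
= -1282/√(1370×1312) = -1282/√1797440 ≈ -1282/1340.6864 ≈ -0.9562

r ≈ -0.9562


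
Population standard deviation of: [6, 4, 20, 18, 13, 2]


Mean = 63/6 = 21/2
  (6-21/2)²=81/4
  (4-21/2)²=169/4
  (20-21/2)²=361/4
  (18-21/2)²=225/4
  (13-21/2)²=25/4
  (2-21/2)²=289/4
Σ(x-μ)² = 575/2
σ² = (575/2)/6 = 575/12

σ = √(575/12) ≈ 6.9222


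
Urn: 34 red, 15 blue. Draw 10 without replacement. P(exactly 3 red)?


Hypergeometric: C(34,3)×C(15,7)/C(49,10)
= 5984×6435/8217822536 = 437580/93384347

P(X=3) = 437580/93384347 ≈ 0.47%


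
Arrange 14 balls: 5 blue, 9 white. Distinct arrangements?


14!/(5!×9!) = 2002

2002


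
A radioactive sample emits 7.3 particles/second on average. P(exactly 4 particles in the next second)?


Poisson(λ=7.3): P(X=4) = e^(-λ)×λ^k/k!
= e^(-7.3) × 7.3^4 / 4!
≈ 0.0006755387752 × 2839.8241 / 24 ≈ 0.079934

P(X=4) ≈ 0.079934 ≈ 7.99%


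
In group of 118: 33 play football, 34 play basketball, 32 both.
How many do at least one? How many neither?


|A∪B| = 33+34-32 = 35
Neither = 118-35 = 83

At least one: 35; Neither: 83


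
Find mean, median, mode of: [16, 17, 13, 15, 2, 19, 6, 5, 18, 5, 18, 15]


Sorted: [2, 5, 5, 6, 13, 15, 15, 16, 17, 18, 18, 19]
Mean = 149/12
Median = 15
Freq: {16: 1, 17: 1, 13: 1, 15: 2, 2: 1, 19: 1, 6: 1, 5: 2, 18: 2}
Mode: [5, 15, 18]

Mean=149/12, Median=15, Mode=[5, 15, 18]


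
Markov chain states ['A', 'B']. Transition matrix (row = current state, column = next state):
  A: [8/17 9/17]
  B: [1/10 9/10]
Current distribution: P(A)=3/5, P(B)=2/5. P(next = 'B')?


P(next=B) = Σᵢ P(now=i)×P(i→B)
= 3/5×9/17 + 2/5×9/10
= 27/85 + 9/25 = 288/425

P = 288/425 ≈ 0.6776


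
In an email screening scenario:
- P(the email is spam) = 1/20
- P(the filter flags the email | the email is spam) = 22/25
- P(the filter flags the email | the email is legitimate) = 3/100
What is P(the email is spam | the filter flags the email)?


Using Bayes' theorem:
P(A|B) = P(B|A)·P(A) / P(B)

P(the filter flags the email) = 22/25 × 1/20 + 3/100 × 19/20
= 11/250 + 57/2000 = 29/400

P(the email is spam|the filter flags the email) = (11/250) / (29/400) = 88/145

P(the email is spam|the filter flags the email) = 88/145 ≈ 60.69%


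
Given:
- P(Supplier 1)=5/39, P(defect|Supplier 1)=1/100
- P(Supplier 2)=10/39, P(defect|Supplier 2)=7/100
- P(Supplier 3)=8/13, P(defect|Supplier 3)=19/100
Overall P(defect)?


P(B) = Σ P(B|Aᵢ)×P(Aᵢ)
  1/100×5/39 = 1/780
  7/100×10/39 = 7/390
  19/100×8/13 = 38/325
Sum = 177/1300

P(defect) = 177/1300 ≈ 13.62%


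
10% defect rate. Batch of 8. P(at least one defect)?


P(all good) = (9/10)^8 = 43046721/100000000
P(≥1 defect) = 56953279/100000000

P = 56953279/100000000 ≈ 56.95%


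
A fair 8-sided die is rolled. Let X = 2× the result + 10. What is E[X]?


E[die] = (1+8)/2 = 9/2
E[X] = 2×9/2 + 10 = 19

E[X] = 19


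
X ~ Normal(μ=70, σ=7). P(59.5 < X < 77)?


z₁=(59.5-70)/7=-1.5, z₂=(77-70)/7=1.0
P = Φ(1.0) - Φ(-1.5) = 0.841345 - 0.066807 = 0.774538 ≈ 0.7745

P(59.5 < X < 77) ≈ 0.7745


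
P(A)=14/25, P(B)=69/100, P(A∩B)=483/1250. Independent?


P(A)×P(B) = 483/1250
P(A∩B) = 483/1250
Equal ✓ → Independent

Yes, independent


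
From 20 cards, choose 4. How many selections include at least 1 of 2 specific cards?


Complement: C(20,4) - C(18,4) = 4845 - 3060 = 1785

1785


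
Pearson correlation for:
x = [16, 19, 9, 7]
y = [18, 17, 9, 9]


n=4, Σx=51, Σy=53, Σxy=755, Σx²=747, Σy²=775
r = (4×755 - 51×53)/√((4×747 - 51²)(4×775 - 53²))
= 317/√(387×291) = 317/√112617 ≈ 317/335.5846 ≈ 0.9446

r ≈ 0.9446


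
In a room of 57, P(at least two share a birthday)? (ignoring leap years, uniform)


P(all different) = Π(365-i)/365 for i=0..56
= 0.009878
P(match) = 1 - 0.009878 = 0.990122

P ≈ 0.9901 ≈ 99.01%


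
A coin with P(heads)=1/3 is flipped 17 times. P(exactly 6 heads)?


Binomial: P(X=6) = C(17,6)×p^6×(1-p)^11
= 12376 × 1/729 × 2048/177147 = 25346048/129140163

P(X=6) = 25346048/129140163 ≈ 19.63%


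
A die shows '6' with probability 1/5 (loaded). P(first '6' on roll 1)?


Geometric: P(X=1) = (1-p)^(k-1)×p = (4/5)^0×1/5 = 1/5

P(X=1) = 1/5 ≈ 20.00%


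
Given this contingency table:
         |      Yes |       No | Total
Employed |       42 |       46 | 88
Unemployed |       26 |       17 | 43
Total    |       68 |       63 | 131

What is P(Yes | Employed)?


P(Yes | Employed) = 42/(42+46) = 42/88 = 21/44

P(Yes|Employed) = 21/44 ≈ 47.73%


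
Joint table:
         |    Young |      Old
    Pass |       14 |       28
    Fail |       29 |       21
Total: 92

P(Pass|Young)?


P(Pass|Young) = 14/(14+29) = 14/43

P = 14/43 ≈ 32.56%


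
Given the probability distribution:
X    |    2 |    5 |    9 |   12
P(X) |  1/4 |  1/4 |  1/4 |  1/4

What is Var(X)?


E[X] = 7
E[X²] = 127/2
Var(X) = E[X²] - (E[X])² = 127/2 - 49 = 29/2

Var(X) = 29/2 ≈ 14.5000


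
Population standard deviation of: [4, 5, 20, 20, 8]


Mean = 57/5
  (4-57/5)²=1369/25
  (5-57/5)²=1024/25
  (20-57/5)²=1849/25
  (20-57/5)²=1849/25
  (8-57/5)²=289/25
Σ(x-μ)² = 1276/5
σ² = (1276/5)/5 = 1276/25

σ = √(1276/25) ≈ 7.1442
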